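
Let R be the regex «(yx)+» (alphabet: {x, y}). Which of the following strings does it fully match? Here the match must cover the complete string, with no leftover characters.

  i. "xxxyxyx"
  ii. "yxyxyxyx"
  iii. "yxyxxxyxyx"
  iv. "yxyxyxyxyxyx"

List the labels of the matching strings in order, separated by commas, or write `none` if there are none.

ii, iv

i → no match — must start with "yx"
ii → match
iii → no match
iv → match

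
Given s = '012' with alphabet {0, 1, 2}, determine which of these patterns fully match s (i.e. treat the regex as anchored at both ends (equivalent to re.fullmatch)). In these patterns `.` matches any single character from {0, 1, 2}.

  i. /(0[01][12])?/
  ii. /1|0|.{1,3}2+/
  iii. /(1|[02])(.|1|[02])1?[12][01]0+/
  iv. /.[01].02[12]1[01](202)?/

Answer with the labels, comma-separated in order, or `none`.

i, ii

i → match
ii → match
iii → no match — must end with '0'
iv → no match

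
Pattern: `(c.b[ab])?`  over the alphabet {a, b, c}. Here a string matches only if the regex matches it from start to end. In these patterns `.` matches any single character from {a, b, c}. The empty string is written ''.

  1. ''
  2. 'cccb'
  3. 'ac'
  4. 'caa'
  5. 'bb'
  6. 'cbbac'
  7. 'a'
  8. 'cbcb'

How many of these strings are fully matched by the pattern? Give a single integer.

1 → match
2 → no match
3 → no match
4 → no match
5 → no match
6 → no match
7 → no match
8 → no match
Total matched: 1

1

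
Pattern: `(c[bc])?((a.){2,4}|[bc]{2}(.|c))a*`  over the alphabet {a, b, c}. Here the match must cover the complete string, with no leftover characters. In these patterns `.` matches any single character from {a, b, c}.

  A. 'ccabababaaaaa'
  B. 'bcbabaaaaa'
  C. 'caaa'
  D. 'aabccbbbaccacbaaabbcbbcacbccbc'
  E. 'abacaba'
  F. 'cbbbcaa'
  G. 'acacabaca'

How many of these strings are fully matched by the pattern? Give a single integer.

A → match
B. 'bcbabaaaaa' → no match
C. 'caaa' → no match
D → no match
E. 'abacaba' → match
F. 'cbbbcaa' → match
G. 'acacabaca' → match
Total matched: 4

4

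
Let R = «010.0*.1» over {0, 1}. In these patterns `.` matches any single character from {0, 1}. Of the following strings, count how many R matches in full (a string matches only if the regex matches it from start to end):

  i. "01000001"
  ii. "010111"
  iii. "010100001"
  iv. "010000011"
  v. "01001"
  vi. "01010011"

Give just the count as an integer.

5

i → match
ii → match
iii → match
iv → match
v → no match
vi → match
Total matched: 5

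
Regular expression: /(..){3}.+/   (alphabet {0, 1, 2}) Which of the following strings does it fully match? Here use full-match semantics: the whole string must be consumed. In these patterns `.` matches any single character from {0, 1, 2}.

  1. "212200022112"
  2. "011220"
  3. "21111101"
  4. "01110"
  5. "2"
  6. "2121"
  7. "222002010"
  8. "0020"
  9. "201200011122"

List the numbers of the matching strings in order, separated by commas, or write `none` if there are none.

1, 3, 7, 9

1. "212200022112" → match
2. "011220" → no match
3. "21111101" → match
4. "01110" → no match
5. "2" → no match
6. "2121" → no match
7. "222002010" → match
8. "0020" → no match
9. "201200011122" → match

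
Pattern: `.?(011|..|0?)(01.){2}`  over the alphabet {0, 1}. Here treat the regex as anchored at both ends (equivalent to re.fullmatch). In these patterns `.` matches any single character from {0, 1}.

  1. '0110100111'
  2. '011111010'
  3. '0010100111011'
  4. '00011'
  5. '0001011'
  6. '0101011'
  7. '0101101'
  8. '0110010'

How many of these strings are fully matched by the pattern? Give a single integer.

1. '0110100111' → no match
2. '011111010' → no match
3 → no match
4. '00011' → no match
5. '0001011' → no match
6. '0101011' → no match
7. '0101101' → no match
8. '0110010' → no match
Total matched: 0

0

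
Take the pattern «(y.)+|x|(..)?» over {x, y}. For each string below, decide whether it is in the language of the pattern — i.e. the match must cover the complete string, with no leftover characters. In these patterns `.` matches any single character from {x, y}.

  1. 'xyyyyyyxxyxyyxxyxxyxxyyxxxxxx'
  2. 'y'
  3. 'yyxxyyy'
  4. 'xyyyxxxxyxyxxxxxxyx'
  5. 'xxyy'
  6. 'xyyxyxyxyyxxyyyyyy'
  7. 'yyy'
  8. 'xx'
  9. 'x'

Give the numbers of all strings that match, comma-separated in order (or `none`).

8, 9

1 → no match
2 → no match
3 → no match
4 → no match
5 → no match
6 → no match
7 → no match
8 → match
9 → match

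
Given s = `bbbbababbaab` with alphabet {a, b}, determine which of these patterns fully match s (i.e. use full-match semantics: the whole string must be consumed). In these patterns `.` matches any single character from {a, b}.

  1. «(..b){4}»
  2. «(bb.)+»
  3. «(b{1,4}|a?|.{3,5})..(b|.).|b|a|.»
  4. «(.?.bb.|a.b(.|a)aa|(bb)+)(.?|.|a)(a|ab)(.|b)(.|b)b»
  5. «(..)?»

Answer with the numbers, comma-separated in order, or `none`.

1 → match
2 → no match
3 → no match
4 → no match
5 → no match

1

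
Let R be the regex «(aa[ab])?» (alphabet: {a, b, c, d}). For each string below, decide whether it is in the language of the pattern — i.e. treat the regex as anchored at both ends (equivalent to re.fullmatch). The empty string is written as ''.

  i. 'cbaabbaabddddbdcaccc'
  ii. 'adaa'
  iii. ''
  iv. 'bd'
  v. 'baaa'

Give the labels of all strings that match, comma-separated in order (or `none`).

iii

i → no match
ii → no match
iii → match
iv → no match
v → no match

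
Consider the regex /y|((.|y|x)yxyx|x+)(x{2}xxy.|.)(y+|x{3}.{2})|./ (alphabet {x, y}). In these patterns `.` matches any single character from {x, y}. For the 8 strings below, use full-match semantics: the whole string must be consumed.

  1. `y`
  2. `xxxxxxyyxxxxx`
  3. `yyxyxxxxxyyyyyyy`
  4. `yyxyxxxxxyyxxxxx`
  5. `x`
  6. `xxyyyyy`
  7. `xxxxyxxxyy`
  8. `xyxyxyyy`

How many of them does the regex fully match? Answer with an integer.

8

1 → match
2 → match
3 → match
4 → match
5 → match
6 → match
7 → match
8 → match
Total matched: 8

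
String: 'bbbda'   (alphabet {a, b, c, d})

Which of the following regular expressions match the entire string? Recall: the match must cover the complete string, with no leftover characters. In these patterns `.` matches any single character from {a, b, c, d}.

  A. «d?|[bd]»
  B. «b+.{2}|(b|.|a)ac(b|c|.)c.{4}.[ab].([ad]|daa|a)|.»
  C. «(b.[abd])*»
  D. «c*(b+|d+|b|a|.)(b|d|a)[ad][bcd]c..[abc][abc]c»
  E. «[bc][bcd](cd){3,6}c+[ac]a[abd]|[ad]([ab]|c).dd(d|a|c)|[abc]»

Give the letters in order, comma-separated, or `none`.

A → no match
B → match
C → no match
D → no match — must end with 'c'
E → no match

B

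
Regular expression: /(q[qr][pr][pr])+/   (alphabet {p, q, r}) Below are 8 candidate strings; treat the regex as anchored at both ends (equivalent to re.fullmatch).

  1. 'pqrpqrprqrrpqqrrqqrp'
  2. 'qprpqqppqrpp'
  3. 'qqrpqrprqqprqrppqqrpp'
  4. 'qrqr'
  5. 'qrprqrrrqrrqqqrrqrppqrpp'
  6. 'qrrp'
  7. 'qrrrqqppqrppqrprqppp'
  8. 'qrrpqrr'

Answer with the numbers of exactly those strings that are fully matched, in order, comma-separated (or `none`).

1 → no match — must start with 'q'
2 → no match
3 → no match
4 → no match
5 → no match
6 → match
7 → no match
8 → no match

6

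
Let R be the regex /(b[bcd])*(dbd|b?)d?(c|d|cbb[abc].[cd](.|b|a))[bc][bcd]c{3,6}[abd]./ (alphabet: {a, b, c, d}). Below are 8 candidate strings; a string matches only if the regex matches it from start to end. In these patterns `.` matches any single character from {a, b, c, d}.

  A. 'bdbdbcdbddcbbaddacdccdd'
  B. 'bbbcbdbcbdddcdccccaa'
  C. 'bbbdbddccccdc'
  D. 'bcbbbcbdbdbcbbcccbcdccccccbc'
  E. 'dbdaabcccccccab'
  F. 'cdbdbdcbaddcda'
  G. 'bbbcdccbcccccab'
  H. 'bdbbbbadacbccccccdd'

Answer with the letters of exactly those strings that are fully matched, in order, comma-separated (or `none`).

B, D, G

A → no match
B → match
C → no match
D → match
E → no match
F → no match
G → match
H → no match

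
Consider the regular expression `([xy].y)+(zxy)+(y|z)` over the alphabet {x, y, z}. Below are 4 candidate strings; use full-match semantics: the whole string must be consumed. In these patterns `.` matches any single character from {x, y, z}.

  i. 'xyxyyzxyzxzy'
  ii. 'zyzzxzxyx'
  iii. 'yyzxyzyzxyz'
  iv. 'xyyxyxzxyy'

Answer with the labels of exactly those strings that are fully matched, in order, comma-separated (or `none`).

i → no match
ii → no match
iii → no match
iv → no match

none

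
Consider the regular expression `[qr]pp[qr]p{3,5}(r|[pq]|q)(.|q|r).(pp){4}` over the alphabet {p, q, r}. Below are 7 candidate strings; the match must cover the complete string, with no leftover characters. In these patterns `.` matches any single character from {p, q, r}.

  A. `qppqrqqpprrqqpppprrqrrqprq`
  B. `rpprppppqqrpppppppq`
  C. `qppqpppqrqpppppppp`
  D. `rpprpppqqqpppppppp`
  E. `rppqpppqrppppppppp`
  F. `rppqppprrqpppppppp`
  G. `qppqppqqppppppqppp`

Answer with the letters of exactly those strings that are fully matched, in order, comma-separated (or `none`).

C, D, E, F

A → no match — must end with `pp`
B → no match — must end with `pp`
C → match
D → match
E → match
F → match
G → no match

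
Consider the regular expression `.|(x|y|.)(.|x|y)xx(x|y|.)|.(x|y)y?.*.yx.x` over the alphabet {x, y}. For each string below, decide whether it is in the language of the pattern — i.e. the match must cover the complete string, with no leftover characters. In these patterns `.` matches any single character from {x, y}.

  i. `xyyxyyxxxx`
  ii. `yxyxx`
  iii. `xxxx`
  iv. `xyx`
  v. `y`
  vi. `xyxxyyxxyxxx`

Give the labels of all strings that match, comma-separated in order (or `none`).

i → no match
ii → no match
iii → no match
iv → no match
v → match
vi → match

v, vi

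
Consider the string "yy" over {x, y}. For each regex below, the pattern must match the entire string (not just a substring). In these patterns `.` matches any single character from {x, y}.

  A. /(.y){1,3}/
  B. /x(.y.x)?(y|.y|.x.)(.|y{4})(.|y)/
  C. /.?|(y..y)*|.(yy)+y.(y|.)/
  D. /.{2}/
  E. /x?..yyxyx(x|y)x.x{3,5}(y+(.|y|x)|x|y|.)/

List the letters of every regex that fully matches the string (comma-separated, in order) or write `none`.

A → match
B → no match — must start with "x"
C → no match
D → match
E → no match

A, D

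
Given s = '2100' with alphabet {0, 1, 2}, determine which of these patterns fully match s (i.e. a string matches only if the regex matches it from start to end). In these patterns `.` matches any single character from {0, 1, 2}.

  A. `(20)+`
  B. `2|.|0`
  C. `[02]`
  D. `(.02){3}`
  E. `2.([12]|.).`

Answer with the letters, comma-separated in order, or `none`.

E

A → no match — must start with '20'
B → no match
C → no match
D → no match — must end with '02'
E → match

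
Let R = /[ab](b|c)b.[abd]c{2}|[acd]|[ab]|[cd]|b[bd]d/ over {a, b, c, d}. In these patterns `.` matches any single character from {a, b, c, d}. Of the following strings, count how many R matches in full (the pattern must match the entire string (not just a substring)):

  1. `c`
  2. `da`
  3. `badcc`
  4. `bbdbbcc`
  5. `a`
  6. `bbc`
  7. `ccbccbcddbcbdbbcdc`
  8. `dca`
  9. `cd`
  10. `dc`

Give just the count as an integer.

1. `c` → match
2. `da` → no match
3. `badcc` → no match
4. `bbdbbcc` → no match
5. `a` → match
6. `bbc` → no match
7 → no match
8. `dca` → no match
9. `cd` → no match
10. `dc` → no match
Total matched: 2

2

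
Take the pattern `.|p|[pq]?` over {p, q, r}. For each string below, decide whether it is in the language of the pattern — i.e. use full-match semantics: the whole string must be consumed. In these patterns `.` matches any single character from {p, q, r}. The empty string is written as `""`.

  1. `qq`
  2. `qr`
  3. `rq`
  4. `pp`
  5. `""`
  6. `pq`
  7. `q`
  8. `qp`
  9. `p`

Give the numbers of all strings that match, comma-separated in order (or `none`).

5, 7, 9

1 → no match
2 → no match
3 → no match
4 → no match
5 → match
6 → no match
7 → match
8 → no match
9 → match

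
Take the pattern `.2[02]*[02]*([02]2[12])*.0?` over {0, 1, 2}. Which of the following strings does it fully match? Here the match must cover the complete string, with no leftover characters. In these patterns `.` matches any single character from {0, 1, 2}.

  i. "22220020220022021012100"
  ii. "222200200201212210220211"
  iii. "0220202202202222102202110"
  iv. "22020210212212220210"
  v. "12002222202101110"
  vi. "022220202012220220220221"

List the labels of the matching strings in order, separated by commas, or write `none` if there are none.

iii, iv

i → no match
ii → no match
iii → match
iv → match
v → no match
vi → no match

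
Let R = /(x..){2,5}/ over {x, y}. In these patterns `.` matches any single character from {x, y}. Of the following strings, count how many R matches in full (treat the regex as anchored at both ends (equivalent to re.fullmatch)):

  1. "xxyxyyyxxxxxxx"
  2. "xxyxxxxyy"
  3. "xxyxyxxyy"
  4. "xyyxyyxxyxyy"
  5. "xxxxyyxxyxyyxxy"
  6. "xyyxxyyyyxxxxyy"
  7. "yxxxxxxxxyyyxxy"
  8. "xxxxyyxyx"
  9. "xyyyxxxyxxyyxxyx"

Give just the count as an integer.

5

1 → no match
2 → match
3 → match
4 → match
5 → match
6 → no match
7 → no match — must start with "x"
8 → match
9 → no match
Total matched: 5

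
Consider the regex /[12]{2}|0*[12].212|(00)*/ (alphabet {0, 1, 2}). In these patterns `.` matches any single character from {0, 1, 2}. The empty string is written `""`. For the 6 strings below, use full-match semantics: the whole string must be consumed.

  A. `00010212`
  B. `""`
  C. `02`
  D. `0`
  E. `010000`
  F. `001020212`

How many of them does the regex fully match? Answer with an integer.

2

A → match
B → match
C → no match
D → no match
E → no match
F → no match
Total matched: 2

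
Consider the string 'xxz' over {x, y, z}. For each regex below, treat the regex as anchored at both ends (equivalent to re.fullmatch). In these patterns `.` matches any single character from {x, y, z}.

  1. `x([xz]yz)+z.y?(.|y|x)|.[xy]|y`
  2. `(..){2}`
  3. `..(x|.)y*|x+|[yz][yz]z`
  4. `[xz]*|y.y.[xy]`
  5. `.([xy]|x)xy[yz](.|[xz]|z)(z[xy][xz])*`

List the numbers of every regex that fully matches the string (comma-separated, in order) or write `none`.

1 → no match
2 → no match
3 → match
4 → match
5 → no match

3, 4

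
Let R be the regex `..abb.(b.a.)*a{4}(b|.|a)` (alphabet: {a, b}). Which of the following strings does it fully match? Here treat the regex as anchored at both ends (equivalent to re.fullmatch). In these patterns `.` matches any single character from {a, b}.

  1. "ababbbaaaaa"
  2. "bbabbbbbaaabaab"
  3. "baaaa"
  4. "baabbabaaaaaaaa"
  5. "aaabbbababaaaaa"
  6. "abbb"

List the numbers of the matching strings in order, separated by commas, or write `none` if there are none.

1. "ababbbaaaaa" → match
2 → no match
3. "baaaa" → no match
4 → match
5 → no match
6. "abbb" → no match

1, 4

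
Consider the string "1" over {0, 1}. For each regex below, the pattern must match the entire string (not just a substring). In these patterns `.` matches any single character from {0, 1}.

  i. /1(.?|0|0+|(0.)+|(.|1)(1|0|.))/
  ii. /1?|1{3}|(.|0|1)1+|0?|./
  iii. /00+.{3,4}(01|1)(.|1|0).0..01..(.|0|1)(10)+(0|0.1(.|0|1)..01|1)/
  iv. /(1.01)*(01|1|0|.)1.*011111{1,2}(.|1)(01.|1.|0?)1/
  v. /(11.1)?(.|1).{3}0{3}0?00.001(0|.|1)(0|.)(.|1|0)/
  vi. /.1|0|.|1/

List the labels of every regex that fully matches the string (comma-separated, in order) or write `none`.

i → match
ii → match
iii → no match — must start with "00"
iv → no match
v → no match
vi → match

i, ii, vi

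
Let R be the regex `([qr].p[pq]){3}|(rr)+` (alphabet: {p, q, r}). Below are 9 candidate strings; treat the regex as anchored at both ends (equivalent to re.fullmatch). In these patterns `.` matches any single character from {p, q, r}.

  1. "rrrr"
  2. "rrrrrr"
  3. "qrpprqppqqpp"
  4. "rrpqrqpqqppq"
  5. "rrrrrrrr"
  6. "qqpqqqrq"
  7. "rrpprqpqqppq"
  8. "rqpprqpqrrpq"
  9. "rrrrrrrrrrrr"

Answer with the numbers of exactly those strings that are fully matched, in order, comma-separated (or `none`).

1, 2, 3, 4, 5, 7, 8, 9

1 → match
2 → match
3 → match
4 → match
5 → match
6 → no match
7 → match
8 → match
9 → match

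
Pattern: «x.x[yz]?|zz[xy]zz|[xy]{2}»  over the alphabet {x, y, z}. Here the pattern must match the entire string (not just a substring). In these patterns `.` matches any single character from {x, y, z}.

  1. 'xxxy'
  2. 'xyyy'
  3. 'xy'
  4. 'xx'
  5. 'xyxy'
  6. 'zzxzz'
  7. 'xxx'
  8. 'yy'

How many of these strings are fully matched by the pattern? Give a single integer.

1 → match
2 → no match
3 → match
4 → match
5 → match
6 → match
7 → match
8 → match
Total matched: 7

7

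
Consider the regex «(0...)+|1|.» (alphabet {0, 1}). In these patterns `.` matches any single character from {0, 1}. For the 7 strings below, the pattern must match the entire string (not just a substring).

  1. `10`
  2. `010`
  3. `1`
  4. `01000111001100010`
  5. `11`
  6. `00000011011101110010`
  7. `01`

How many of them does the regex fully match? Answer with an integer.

1 → no match
2 → no match
3 → match
4 → no match
5 → no match
6 → match
7 → no match
Total matched: 2

2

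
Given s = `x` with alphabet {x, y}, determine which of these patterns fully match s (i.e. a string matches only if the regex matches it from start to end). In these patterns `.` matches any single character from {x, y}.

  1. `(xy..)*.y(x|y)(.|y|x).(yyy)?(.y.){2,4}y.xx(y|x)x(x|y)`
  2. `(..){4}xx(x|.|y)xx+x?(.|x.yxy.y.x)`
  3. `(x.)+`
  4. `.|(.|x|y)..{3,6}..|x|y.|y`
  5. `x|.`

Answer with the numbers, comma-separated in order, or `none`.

4, 5

1 → no match
2 → no match
3 → no match
4 → match
5 → match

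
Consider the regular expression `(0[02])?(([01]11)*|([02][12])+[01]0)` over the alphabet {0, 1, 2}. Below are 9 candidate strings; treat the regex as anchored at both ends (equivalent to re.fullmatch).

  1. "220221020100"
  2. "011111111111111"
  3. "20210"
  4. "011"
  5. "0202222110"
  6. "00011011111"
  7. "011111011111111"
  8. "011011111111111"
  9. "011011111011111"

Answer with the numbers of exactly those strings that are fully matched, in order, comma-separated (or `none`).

1, 2, 4, 5, 6, 7, 8, 9

1 → match
2 → match
3 → no match
4 → match
5 → match
6 → match
7 → match
8 → match
9 → match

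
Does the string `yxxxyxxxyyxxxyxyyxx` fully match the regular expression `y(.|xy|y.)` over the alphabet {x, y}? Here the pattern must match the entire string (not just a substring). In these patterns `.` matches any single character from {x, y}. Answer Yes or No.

No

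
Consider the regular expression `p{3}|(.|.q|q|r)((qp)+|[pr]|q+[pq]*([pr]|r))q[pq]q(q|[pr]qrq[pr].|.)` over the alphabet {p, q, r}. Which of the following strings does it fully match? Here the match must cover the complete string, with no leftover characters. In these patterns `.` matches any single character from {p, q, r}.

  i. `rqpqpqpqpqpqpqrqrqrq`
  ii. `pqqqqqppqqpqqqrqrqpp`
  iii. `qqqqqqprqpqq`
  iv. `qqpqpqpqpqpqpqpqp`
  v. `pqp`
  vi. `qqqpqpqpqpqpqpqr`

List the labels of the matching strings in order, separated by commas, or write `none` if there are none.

i → match
ii → match
iii. `qqqqqqprqpqq` → match
iv → match
v. `pqp` → no match
vi → match

i, ii, iii, iv, vi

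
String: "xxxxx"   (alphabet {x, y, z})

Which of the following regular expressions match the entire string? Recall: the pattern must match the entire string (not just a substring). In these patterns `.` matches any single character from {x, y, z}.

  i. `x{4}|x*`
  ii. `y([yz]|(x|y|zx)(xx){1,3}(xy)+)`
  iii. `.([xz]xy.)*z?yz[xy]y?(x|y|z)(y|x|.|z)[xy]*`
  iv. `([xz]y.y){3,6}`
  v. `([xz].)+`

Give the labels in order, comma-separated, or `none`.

i

i → match
ii → no match — must start with "y"
iii → no match
iv → no match — must end with "y"
v → no match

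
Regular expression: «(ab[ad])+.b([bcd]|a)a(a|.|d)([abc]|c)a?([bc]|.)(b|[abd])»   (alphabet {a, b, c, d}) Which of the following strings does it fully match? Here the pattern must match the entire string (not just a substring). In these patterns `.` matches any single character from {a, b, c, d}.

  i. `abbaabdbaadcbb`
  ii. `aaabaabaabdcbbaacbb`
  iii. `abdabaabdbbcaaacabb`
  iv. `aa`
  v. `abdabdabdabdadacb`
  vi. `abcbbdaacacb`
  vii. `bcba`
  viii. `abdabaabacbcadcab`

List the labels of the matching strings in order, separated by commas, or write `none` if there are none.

i → no match
ii → no match — must start with `ab`
iii → no match
iv. `aa` → no match — must start with `ab`
v → match
vi. `abcbbdaacacb` → no match
vii. `bcba` → no match — must start with `ab`
viii → match

v, viii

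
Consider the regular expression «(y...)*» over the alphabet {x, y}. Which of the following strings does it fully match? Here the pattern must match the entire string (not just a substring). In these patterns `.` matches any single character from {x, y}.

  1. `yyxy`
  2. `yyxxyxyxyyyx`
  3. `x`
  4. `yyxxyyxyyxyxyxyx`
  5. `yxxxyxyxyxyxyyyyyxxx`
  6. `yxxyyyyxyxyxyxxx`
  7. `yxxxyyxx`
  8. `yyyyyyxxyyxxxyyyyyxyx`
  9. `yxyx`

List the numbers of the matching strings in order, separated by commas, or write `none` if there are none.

1, 2, 4, 5, 6, 7, 9

1. `yyxy` → match
2. `yyxxyxyxyyyx` → match
3. `x` → no match
4 → match
5 → match
6 → match
7. `yxxxyyxx` → match
8 → no match
9. `yxyx` → match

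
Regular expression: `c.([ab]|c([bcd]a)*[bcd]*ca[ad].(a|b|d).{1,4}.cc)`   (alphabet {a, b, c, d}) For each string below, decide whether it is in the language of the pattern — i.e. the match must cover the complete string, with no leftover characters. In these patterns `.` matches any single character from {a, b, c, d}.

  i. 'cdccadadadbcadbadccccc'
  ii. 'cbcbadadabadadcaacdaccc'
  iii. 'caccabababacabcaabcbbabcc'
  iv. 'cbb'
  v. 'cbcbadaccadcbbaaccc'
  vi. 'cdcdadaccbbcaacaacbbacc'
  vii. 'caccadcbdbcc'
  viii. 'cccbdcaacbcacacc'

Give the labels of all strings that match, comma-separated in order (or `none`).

i, ii, iv, v, vi, vii, viii

i → match
ii → match
iii → no match
iv → match
v → match
vi → match
vii → match
viii → match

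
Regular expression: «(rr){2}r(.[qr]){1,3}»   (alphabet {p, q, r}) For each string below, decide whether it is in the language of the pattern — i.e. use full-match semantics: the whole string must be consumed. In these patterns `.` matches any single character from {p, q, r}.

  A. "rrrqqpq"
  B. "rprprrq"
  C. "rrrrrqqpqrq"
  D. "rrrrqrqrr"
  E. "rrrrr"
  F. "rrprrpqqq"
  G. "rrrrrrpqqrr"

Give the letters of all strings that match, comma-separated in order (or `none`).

C

A. "rrrqqpq" → no match
B. "rprprrq" → no match — must start with "rr"
C. "rrrrrqqpqrq" → match
D. "rrrrqrqrr" → no match
E. "rrrrr" → no match
F. "rrprrpqqq" → no match
G. "rrrrrrpqqrr" → no match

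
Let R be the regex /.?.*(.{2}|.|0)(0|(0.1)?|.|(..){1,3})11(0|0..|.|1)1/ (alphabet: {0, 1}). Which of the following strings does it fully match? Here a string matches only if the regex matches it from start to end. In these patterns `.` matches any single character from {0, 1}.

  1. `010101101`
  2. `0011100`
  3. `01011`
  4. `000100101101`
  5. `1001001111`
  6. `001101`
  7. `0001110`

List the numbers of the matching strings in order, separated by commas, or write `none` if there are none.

1, 4, 5, 6

1. `010101101` → match
2. `0011100` → no match — must end with `1`
3. `01011` → no match
4. `000100101101` → match
5. `1001001111` → match
6. `001101` → match
7. `0001110` → no match — must end with `1`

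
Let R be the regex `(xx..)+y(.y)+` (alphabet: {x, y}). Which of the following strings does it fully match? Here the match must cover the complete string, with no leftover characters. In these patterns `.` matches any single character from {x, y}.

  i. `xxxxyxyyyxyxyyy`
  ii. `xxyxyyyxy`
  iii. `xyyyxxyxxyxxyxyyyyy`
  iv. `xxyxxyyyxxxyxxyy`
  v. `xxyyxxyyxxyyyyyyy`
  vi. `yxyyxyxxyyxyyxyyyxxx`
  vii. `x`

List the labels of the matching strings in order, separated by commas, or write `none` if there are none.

i, ii, v

i → match
ii → match
iii → no match — must start with `xx`
iv → no match
v → match
vi → no match — must start with `xx`
vii → no match — must start with `xx`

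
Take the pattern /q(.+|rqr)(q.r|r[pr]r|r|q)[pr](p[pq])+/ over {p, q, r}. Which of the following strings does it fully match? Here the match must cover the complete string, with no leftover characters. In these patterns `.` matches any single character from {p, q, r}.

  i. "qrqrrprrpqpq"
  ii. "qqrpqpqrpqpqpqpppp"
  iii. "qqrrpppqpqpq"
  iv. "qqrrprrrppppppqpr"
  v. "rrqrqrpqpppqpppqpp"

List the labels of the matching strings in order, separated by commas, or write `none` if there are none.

i, ii, iii

i → match
ii → match
iii → match
iv → no match
v → no match — must start with "q"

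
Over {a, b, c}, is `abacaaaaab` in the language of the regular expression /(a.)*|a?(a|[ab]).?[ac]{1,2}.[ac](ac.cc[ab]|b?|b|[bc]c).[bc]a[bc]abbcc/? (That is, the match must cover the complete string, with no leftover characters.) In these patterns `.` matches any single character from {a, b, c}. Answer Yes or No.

Yes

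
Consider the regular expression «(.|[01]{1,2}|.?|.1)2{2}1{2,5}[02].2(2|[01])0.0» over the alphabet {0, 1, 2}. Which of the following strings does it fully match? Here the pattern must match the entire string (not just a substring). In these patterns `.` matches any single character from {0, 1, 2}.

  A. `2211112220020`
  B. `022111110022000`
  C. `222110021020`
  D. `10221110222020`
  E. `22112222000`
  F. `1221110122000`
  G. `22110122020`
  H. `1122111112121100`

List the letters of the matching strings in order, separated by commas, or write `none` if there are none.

A, B, C, D, E, F, G

A → match
B → match
C → match
D → match
E → match
F → match
G → match
H → no match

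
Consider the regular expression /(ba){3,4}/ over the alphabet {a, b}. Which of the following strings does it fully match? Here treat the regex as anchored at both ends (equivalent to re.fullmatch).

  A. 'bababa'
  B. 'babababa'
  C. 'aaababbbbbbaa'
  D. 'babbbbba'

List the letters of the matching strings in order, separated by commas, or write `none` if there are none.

A, B

A. 'bababa' → match
B. 'babababa' → match
C → no match — must start with 'ba'
D. 'babbbbba' → no match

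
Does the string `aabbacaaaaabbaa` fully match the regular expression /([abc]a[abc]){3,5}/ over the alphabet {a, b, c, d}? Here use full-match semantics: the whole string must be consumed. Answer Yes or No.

Yes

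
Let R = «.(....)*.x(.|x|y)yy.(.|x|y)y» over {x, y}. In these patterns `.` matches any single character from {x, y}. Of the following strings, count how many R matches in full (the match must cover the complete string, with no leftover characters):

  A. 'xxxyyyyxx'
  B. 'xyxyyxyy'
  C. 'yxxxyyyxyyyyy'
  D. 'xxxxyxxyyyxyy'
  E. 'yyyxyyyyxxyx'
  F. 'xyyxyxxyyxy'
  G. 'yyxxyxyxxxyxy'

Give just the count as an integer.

A → no match — must end with 'y'
B → no match
C → no match
D → match
E → no match — must end with 'y'
F → no match
G → no match
Total matched: 1

1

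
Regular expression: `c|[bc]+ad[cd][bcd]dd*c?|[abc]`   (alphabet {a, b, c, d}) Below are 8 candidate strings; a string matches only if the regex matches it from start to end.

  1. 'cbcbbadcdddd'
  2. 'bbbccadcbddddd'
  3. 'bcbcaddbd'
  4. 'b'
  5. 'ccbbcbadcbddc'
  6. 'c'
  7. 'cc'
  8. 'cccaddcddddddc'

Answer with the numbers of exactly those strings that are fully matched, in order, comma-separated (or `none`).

1, 2, 3, 4, 5, 6, 8

1 → match
2 → match
3 → match
4 → match
5 → match
6 → match
7 → no match
8 → match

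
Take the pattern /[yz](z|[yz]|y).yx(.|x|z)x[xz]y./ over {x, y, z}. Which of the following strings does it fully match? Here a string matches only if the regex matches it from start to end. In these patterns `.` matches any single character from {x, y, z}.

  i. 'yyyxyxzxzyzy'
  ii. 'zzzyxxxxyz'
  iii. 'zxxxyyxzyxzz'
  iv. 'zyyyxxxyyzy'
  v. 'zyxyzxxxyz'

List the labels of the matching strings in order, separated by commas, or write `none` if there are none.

i. 'yyyxyxzxzyzy' → no match
ii. 'zzzyxxxxyz' → match
iii. 'zxxxyyxzyxzz' → no match
iv. 'zyyyxxxyyzy' → no match
v. 'zyxyzxxxyz' → no match

ii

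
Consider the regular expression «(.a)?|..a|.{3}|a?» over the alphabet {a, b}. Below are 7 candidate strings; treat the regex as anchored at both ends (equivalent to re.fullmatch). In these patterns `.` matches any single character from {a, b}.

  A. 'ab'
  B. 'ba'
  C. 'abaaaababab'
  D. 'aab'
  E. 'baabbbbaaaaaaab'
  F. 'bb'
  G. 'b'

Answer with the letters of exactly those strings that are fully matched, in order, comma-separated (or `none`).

B, D

A → no match
B → match
C → no match
D → match
E → no match
F → no match
G → no match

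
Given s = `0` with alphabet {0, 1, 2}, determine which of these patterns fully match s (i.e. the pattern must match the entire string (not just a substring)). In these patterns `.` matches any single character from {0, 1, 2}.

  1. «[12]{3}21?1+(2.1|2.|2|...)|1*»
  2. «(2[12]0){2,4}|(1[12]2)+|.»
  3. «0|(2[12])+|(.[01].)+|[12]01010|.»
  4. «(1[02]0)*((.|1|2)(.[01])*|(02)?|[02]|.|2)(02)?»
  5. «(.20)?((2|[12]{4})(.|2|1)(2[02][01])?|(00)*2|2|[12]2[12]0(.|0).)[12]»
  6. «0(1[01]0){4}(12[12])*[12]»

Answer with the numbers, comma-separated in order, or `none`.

2, 3, 4

1 → no match
2 → match
3 → match
4 → match
5 → no match
6 → no match — must start with `01`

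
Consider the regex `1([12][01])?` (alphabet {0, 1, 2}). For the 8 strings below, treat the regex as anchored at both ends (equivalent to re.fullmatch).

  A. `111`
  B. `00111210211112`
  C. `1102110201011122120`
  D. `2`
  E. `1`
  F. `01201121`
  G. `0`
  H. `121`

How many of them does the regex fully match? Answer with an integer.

A → match
B → no match — must start with `1`
C → no match
D → no match — must start with `1`
E → match
F → no match — must start with `1`
G → no match — must start with `1`
H → match
Total matched: 3

3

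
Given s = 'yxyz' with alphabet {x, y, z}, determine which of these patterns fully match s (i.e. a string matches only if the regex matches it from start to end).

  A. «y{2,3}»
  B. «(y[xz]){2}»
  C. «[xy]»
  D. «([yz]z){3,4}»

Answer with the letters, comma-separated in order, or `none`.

B

A → no match — must end with 'y'
B → match
C → no match
D → no match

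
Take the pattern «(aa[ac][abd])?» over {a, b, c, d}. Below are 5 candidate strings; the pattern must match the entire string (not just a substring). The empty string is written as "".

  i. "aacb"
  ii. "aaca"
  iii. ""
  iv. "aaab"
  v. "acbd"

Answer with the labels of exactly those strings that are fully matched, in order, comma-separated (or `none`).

i, ii, iii, iv

i → match
ii → match
iii → match
iv → match
v → no match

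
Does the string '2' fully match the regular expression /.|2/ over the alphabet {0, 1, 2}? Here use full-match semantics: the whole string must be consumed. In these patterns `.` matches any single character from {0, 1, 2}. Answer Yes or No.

Yes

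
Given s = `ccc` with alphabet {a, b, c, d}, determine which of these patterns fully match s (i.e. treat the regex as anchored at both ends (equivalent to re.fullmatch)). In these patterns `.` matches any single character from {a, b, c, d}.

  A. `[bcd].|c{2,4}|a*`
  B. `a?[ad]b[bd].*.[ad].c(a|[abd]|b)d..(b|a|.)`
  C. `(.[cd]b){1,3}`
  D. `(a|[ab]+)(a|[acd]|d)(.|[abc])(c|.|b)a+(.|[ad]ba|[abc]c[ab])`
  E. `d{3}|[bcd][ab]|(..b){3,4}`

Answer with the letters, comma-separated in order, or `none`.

A → match
B → no match
C → no match — must end with `b`
D → no match
E → no match

A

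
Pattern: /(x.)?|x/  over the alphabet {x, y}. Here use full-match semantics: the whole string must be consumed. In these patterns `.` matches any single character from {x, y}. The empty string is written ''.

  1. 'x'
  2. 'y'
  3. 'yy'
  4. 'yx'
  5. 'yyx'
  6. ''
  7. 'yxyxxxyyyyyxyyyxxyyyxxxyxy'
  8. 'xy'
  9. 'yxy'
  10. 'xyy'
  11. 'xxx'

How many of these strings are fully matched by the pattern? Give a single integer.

3

1. 'x' → match
2. 'y' → no match
3. 'yy' → no match
4. 'yx' → no match
5. 'yyx' → no match
6. '' → match
7 → no match
8. 'xy' → match
9. 'yxy' → no match
10. 'xyy' → no match
11. 'xxx' → no match
Total matched: 3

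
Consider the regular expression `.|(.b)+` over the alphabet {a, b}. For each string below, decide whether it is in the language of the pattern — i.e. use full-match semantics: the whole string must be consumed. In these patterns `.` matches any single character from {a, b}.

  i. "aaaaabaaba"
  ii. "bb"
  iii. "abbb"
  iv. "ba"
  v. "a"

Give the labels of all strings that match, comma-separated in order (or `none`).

ii, iii, v

i → no match
ii → match
iii → match
iv → no match
v → match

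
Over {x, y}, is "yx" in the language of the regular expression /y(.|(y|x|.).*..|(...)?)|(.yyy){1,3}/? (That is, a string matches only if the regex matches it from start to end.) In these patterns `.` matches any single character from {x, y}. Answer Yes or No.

Yes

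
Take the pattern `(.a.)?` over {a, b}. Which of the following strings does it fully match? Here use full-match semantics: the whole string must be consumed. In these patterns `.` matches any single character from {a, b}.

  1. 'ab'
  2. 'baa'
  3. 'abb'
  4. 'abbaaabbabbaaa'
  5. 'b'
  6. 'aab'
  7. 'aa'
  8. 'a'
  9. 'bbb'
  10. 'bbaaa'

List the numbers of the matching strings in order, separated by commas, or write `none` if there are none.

2, 6

1 → no match
2 → match
3 → no match
4 → no match
5 → no match
6 → match
7 → no match
8 → no match
9 → no match
10 → no match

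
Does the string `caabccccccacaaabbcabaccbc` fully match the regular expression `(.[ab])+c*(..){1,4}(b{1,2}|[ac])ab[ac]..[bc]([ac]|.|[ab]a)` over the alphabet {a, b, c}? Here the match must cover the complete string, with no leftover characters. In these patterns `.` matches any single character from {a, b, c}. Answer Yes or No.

Yes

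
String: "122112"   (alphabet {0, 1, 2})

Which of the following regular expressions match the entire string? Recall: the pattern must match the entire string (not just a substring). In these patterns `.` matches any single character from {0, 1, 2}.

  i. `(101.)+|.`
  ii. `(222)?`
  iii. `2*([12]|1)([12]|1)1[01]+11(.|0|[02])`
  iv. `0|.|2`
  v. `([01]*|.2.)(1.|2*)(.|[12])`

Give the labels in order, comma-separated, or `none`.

i → no match
ii → no match
iii → no match
iv → no match
v → match

v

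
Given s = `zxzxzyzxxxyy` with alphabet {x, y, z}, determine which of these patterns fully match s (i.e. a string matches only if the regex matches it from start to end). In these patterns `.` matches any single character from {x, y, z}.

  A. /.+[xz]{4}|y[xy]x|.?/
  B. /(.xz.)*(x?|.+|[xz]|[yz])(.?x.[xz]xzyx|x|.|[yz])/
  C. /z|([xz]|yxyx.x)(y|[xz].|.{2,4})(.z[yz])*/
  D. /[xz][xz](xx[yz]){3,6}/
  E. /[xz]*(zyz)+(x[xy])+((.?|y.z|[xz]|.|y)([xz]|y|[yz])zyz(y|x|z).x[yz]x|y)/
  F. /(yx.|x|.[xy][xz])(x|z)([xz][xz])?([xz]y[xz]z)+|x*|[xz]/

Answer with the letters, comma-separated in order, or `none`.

B, E

A → no match
B → match
C → no match
D → no match
E → match
F → no match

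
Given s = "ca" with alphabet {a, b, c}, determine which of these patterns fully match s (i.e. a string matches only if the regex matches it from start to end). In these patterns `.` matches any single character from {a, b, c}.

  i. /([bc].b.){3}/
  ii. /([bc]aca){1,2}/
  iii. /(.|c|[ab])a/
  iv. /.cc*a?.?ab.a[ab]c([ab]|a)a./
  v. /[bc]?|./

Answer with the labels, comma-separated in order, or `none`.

iii

i → no match
ii → no match — must end with "aca"
iii → match
iv → no match
v → no match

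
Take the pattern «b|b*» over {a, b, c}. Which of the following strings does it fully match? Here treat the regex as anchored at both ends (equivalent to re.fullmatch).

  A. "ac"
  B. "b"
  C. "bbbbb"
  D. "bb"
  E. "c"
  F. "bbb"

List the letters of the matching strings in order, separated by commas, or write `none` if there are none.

A → no match
B → match
C → match
D → match
E → no match
F → match

B, C, D, F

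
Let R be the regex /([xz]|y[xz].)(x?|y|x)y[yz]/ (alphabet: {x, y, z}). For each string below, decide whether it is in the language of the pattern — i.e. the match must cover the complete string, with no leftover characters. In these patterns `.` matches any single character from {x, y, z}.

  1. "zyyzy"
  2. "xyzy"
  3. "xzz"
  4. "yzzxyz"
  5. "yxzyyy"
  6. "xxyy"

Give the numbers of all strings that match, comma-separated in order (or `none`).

4, 5, 6

1 → no match
2 → no match
3 → no match
4 → match
5 → match
6 → match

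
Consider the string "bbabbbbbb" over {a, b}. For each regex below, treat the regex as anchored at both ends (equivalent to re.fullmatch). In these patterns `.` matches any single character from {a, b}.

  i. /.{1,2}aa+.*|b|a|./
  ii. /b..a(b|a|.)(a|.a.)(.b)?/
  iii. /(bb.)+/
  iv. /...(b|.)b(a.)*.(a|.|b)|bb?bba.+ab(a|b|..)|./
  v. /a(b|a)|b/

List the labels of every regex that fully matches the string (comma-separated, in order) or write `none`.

iii

i → no match
ii → no match
iii → match
iv → no match
v → no match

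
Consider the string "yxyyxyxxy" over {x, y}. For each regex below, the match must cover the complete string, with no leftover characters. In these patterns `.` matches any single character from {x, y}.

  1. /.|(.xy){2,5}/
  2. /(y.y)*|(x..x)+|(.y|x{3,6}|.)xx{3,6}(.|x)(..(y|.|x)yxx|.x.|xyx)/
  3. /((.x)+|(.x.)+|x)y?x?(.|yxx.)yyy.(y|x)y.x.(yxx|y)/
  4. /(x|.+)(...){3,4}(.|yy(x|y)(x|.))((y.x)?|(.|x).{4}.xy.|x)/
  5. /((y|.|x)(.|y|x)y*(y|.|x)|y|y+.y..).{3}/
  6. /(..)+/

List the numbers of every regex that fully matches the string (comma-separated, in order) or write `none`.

1

1 → match
2 → no match
3 → no match
4 → no match
5 → no match
6 → no match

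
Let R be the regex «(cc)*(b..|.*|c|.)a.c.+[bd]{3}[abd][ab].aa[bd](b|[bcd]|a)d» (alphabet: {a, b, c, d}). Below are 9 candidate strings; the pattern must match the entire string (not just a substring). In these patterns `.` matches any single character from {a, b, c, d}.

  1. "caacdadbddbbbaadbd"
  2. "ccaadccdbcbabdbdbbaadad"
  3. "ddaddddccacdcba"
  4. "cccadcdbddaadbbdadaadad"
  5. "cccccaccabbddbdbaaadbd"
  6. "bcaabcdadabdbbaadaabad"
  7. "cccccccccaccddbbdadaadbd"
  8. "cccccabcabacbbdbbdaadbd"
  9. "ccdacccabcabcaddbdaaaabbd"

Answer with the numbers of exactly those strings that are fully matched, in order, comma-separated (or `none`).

1, 2, 4, 5, 6, 7, 8, 9

1 → match
2 → match
3 → no match — must end with "d"
4 → match
5 → match
6 → match
7 → match
8 → match
9 → match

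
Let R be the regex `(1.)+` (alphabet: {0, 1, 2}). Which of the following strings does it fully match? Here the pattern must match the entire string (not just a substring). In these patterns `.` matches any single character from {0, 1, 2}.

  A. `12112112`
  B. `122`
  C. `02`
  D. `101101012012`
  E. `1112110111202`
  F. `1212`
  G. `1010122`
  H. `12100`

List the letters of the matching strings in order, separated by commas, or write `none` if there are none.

F

A → no match
B → no match
C → no match — must start with `1`
D → no match
E → no match
F → match
G → no match
H → no match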